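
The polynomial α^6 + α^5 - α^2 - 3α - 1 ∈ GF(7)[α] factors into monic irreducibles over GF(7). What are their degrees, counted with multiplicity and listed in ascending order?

Write f(α) = α^6 + α^5 - α^2 - 3α - 1.
Complete factorization: f(α) = (α^6 + α^5 - α^2 - 3α - 1).
Factor degrees with multiplicity: 6 = 6.

6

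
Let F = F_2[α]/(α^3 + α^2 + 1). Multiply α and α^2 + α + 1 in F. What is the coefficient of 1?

1

Multiply in F_2[α]: (α)·(α^2 + α + 1) = α^3 + α^2 + α.
Reduce using α^3 ≡ α^2 + 1 (mod α^3 + α^2 + 1).
Reduced: α + 1.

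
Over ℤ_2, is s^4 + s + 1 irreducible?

Write P(s) = s^4 + s + 1.
Check for roots in ℤ_2: P(0) = 1; P(1) = 1.
No roots, so no linear factors.
Monic irreducibles of degree 2 over GF(2): s^2 + s + 1.
None of them divide P (all give nonzero remainder).
No irreducible factor of degree ≤ 2 exists, so P is irreducible over GF(2).

Yes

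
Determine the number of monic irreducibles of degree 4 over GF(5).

150

x^(5^4) − x is the product of all monic irreducibles of degree dividing 4; Möbius inversion gives N = (1/4) Σ μ(4/d)·5^d.
Divisors of 4: 1, 2, 4; μ(4/d) for each: 0, -1, 1.
Σ = − 5^2 + 5^4 = 600.
N = 600/4 = 150.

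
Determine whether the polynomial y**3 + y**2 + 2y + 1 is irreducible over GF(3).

Write f(y) = y**3 + y**2 + 2y + 1.
Check for roots in GF(3): f(0) = 1; f(1) = 2; f(2) = 2.
No roots. A degree-3 polynomial over a field with no linear factor is irreducible.

Yes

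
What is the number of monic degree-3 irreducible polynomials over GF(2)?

2

The number of monic irreducibles of degree 3 over GF(2) is (1/3)·Σ_{d∣3} μ(3/d) 2^d.
Divisors of 3: 1, 3; μ(3/d) for each: -1, 1.
Σ = − 2^1 + 2^3 = 6.
N = 6/3 = 2.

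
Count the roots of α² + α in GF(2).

Write f(α) = α² + α.
Evaluate at each of the 2 elements of GF(2):
f(0) = 0 → root; f(1) = 0 → root.
Roots: {0, 1}.

2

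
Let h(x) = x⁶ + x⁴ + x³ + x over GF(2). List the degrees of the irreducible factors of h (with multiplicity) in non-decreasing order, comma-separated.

Roots in GF(2): h(0) = 0 → root; h(1) = 0 → root.
Linear factors from roots: (x), (x + 1).
Complete factorization: h(x) = (x)·(x + 1)^3·(x² + x + 1).
Factor degrees with multiplicity: 1 + 1 + 1 + 1 + 2 = 6.

1, 1, 1, 1, 2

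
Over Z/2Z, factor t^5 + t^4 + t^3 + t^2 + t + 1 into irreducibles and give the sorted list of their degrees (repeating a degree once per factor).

1, 2, 2

Write f(t) = t^5 + t^4 + t^3 + t^2 + t + 1.
Roots in Z/2Z: f(0) = 1; f(1) = 0 → root.
Linear factors from roots: (t + 1).
Complete factorization: f(t) = (t + 1)·(t^2 + t + 1)^2.
Factor degrees with multiplicity: 1 + 2 + 2 = 5.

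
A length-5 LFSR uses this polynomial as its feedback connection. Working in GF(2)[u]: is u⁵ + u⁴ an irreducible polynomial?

Write f(u) = u⁵ + u⁴.
Check for roots in GF(2): f(0) = 0 → root; f(1) = 0 → root.
f(0) = 0, so (u) divides f(u); f is reducible.

No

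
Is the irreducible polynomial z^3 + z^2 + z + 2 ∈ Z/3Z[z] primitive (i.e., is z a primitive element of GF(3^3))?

Write f(z) = z^3 + z^2 + z + 2.
|GF(3^3)^×| = 3^3 − 1 = 26. Prime factorization: 26 = 2·13.
f is primitive ⇔ z has order 26 in GF(3)[z]/(f), i.e. z^(26/q) ≠ 1 for each prime q | 26.
z^(13) mod f = 1
z^(2) mod f = z^2.
Since z^(13) = 1, the order of z divides 13 < 26; not primitive.

No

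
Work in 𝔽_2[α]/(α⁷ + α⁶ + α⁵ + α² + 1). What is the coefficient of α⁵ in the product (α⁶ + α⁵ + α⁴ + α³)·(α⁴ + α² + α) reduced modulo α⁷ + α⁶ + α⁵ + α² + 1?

1

Multiply in 𝔽_2[α]: (α⁶ + α⁵ + α⁴ + α³)·(α⁴ + α² + α) = α¹⁰ + α⁹ + α⁷ + α⁴.
Reduce using α⁷ ≡ α⁶ + α⁵ + α² + 1 (mod α⁷ + α⁶ + α⁵ + α² + 1).
Reduced: α⁶ + α⁵ + α⁴ + α.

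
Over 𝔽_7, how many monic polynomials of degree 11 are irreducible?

179756976

Gauss's count: N_{7}(11) = (1/11) Σ_{d|11} μ(11/d)·7^d.
Divisors of 11: 1, 11; μ(11/d) for each: -1, 1.
Σ = − 7^1 + 7^11 = 1977326736.
N = 1977326736/11 = 179756976.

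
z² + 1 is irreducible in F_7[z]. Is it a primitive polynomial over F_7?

No

Write f(z) = z² + 1.
|GF(7^2)^×| = 7^2 − 1 = 48. Prime factorization: 48 = 2^4·3.
f is primitive ⇔ z has order 48 in GF(7)[z]/(f), i.e. z^(48/q) ≠ 1 for each prime q | 48.
z^(24) mod f = 1
z^(16) mod f = 1
Since z^(24) = 1, the order of z divides 24 < 48; not primitive.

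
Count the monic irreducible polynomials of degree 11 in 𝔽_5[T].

Gauss's count: N_{5}(11) = (1/11) Σ_{d|11} μ(11/d)·5^d.
Divisors of 11: 1, 11; μ(11/d) for each: -1, 1.
Σ = − 5^1 + 5^11 = 48828120.
N = 48828120/11 = 4438920.

4438920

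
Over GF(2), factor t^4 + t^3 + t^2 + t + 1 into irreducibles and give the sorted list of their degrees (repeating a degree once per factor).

Write f(t) = t^4 + t^3 + t^2 + t + 1.
Roots in GF(2): f(0) = 1; f(1) = 1.
Complete factorization: f(t) = (t^4 + t^3 + t^2 + t + 1).
Factor degrees with multiplicity: 4 = 4.

4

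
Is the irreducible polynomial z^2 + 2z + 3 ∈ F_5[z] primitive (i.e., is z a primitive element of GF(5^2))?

Yes

Write f(z) = z^2 + 2z + 3.
|GF(5^2)^×| = 5^2 − 1 = 24. Prime factorization: 24 = 2^3·3.
f is primitive ⇔ z has order 24 in GF(5)[z]/(f), i.e. z^(24/q) ≠ 1 for each prime q | 24.
z^(12) mod f = 4.
z^(8) mod f = 4z + 1.
None equal 1, so z has full order 24; f is primitive.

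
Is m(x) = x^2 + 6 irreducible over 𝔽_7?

Check for roots in 𝔽_7: m(0) = 6; m(1) = 0 → root; m(2) = 3; m(3) = 1; m(4) = 1; m(5) = 3; m(6) = 0 → root.
m(1) = 0, so (x − 1) divides m(x); m is reducible.

No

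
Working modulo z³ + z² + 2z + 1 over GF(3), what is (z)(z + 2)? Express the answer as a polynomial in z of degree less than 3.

Multiply in GF(3)[z]: (z)·(z + 2) = z² + 2z.
Reduced: z² + 2z.

z^2 + 2z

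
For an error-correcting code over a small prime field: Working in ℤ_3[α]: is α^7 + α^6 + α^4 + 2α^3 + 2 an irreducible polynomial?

Yes

Write m(α) = α^7 + α^6 + α^4 + 2α^3 + 2.
Check for roots in ℤ_3: m(0) = 2; m(1) = 1; m(2) = 1.
No roots, so no linear factors.
Monic irreducibles of degree 2 over GF(3): α^2 + 1, α^2 + α + 2, α^2 + 2α + 2.
None of them divide m (all give nonzero remainder).
Degree-3 irreducible divisors: test the 8 monic irreducibles of degree 3 over GF(3).
None of them divide m (all give nonzero remainder).
No irreducible factor of degree ≤ 3 exists, so m is irreducible over GF(3).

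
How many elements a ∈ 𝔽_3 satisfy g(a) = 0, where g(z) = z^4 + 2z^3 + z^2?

Evaluate at each of the 3 elements of 𝔽_3:
g(0) = 0 → root; g(1) = 1; g(2) = 0 → root.
Roots: {0, 2}.

2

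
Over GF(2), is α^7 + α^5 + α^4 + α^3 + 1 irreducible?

Yes

Write g(α) = α^7 + α^5 + α^4 + α^3 + 1.
Check for roots in GF(2): g(0) = 1; g(1) = 1.
No roots, so no linear factors.
Monic irreducibles of degree 2 over GF(2): α^2 + α + 1.
None of them divide g (all give nonzero remainder).
Monic irreducibles of degree 3 over GF(2): α^3 + α + 1, α^3 + α^2 + 1.
None of them divide g (all give nonzero remainder).
No irreducible factor of degree ≤ 3 exists, so g is irreducible over GF(2).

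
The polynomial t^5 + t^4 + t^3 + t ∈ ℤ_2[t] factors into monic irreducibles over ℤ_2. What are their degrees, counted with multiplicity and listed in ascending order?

Write h(t) = t^5 + t^4 + t^3 + t.
Roots in ℤ_2: h(0) = 0 → root; h(1) = 0 → root.
Linear factors from roots: (t), (t + 1).
Complete factorization: h(t) = (t)·(t + 1)·(t^3 + t + 1).
Factor degrees with multiplicity: 1 + 1 + 3 = 5.

1, 1, 3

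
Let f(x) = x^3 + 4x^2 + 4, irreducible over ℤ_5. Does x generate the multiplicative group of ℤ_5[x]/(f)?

No

|GF(5^3)^×| = 5^3 − 1 = 124. Prime factorization: 124 = 2^2·31.
f is primitive ⇔ x has order 124 in GF(5)[x]/(f), i.e. x^(124/q) ≠ 1 for each prime q | 124.
x^(62) mod f = 1
x^(4) mod f = x^2 + x + 1.
Since x^(62) = 1, the order of x divides 62 < 124; not primitive.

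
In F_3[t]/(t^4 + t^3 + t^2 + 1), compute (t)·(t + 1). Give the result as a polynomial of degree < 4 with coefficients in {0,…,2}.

Multiply in F_3[t]: (t)·(t + 1) = t^2 + t.
Reduced: t^2 + t.

t^2 + t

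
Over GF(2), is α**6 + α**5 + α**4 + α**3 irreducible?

No

Write P(α) = α**6 + α**5 + α**4 + α**3.
Check for roots in GF(2): P(0) = 0 → root; P(1) = 0 → root.
P(0) = 0, so (α) divides P(α); P is reducible.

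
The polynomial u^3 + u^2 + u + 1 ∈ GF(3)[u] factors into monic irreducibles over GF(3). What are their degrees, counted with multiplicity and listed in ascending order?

Write f(u) = u^3 + u^2 + u + 1.
Roots in GF(3): f(0) = 1; f(1) = 1; f(2) = 0 → root.
Linear factors from roots: (u + 1).
Complete factorization: f(u) = (u + 1)·(u^2 + 1).
Factor degrees with multiplicity: 1 + 2 = 3.

1, 2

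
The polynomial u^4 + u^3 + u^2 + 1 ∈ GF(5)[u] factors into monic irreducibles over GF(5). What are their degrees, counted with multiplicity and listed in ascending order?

4

Write h(u) = u^4 + u^3 + u^2 + 1.
Roots in GF(5): h(0) = 1; h(1) = 4; h(2) = 4; h(3) = 3; h(4) = 2.
Complete factorization: h(u) = (u^4 + u^3 + u^2 + 1).
Factor degrees with multiplicity: 4 = 4.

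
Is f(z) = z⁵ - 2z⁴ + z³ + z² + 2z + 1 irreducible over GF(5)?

Yes

Check for roots in GF(5): f(0) = 1; f(1) = 4; f(2) = 2; f(3) = 4; f(4) = 1.
No roots, so no linear factors.
Degree-2 irreducible divisors: test the 10 monic irreducibles of degree 2 over GF(5).
None of them divide f (all give nonzero remainder).
No irreducible factor of degree ≤ 2 exists, so f is irreducible over GF(5).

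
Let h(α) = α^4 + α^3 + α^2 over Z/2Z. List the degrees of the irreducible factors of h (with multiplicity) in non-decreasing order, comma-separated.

Roots in Z/2Z: h(0) = 0 → root; h(1) = 1.
Linear factors from roots: (α).
Complete factorization: h(α) = (α)^2·(α^2 + α + 1).
Factor degrees with multiplicity: 1 + 1 + 2 = 4.

1, 1, 2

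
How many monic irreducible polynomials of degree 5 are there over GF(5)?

By the necklace-counting formula, N_5(5) = (1/5) Σ_{d|5} μ(5/d)·5^d.
Divisors of 5: 1, 5; μ(5/d) for each: -1, 1.
Σ = − 5^1 + 5^5 = 3120.
N = 3120/5 = 624.

624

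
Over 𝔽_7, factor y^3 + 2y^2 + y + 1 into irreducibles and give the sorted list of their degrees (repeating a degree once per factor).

Write f(y) = y^3 + 2y^2 + y + 1.
Linear factors from roots: (y + 4).
Complete factorization: f(y) = (y + 4)·(y^2 + 5y + 2).
Factor degrees with multiplicity: 1 + 2 = 3.

1, 2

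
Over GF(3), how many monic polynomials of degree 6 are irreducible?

116

x^(3^6) − x is the product of all monic irreducibles of degree dividing 6; Möbius inversion gives N = (1/6) Σ μ(6/d)·3^d.
Divisors of 6: 1, 2, 3, 6; μ(6/d) for each: 1, -1, -1, 1.
Σ = 3^1 − 3^2 − 3^3 + 3^6 = 696.
N = 696/6 = 116.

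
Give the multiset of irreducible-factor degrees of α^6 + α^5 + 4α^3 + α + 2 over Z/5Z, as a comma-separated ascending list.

Write g(α) = α^6 + α^5 + 4α^3 + α + 2.
Roots in Z/5Z: g(0) = 2; g(1) = 4; g(2) = 2; g(3) = 0 → root; g(4) = 2.
Linear factors from roots: (α + 2).
Complete factorization: g(α) = (α + 2)·(α^2 + 4α + 1)·(α^3 + α + 1).
Factor degrees with multiplicity: 1 + 2 + 3 = 6.

1, 2, 3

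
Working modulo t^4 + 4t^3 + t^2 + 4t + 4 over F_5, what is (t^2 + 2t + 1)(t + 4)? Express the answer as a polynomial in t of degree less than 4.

t^3 + t^2 + 4t + 4

Multiply in F_5[t]: (t^2 + 2t + 1)·(t + 4) = t^3 + t^2 + 4t + 4.
Reduced: t^3 + t^2 + 4t + 4.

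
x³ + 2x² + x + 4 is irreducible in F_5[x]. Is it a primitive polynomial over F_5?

Write f(x) = x³ + 2x² + x + 4.
|GF(5^3)^×| = 5^3 − 1 = 124. Prime factorization: 124 = 2^2·31.
f is primitive ⇔ x has order 124 in GF(5)[x]/(f), i.e. x^(124/q) ≠ 1 for each prime q | 124.
x^(62) mod f = 1
x^(4) mod f = 3x² + 3x + 3.
Since x^(62) = 1, the order of x divides 62 < 124; not primitive.

No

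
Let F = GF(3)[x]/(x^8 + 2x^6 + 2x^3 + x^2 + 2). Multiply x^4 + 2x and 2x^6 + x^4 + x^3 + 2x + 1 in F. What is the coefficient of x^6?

Multiply in GF(3)[x]: (x^4 + 2x)·(2x^6 + x^4 + x^3 + 2x + 1) = 2x^10 + x^8 + 2x^7 + x^5 + x^2 + 2x.
Reduce using x^8 ≡ x^6 + x^3 + 2x^2 + 1 (mod x^8 + 2x^6 + 2x^3 + x^2 + 2).
Reduced: 2x^7 + x^4 + 2x.

0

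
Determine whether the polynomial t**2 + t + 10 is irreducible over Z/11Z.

No

Write g(t) = t**2 + t + 10.
Check each element of Z/11Z for a root: g(0)=10, g(1)=1, g(2)=5, g(3)=0, g(4)=8, g(5)=7, g(6)=8, g(7)=0, g(8)=5, g(9)=1, g(10)=10.
g(3) = 0, so (t − 3) divides g(t); g is reducible.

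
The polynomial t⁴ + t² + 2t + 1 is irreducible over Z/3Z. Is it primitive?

Write f(t) = t⁴ + t² + 2t + 1.
|GF(3^4)^×| = 3^4 − 1 = 80. Prime factorization: 80 = 2^4·5.
f is primitive ⇔ t has order 80 in GF(3)[t]/(f), i.e. t^(80/q) ≠ 1 for each prime q | 80.
t^(40) mod f = 1
t^(16) mod f = 2t³ + 2.
Since t^(40) = 1, the order of t divides 40 < 80; not primitive.

No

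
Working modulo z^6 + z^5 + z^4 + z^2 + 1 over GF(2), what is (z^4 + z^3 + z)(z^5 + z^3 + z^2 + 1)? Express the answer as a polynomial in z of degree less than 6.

z^5 + z^4 + z^3 + z^2 + z + 1

Multiply in GF(2)[z]: (z^4 + z^3 + z)·(z^5 + z^3 + z^2 + 1) = z^9 + z^8 + z^7 + z^6 + z^5 + z.
Reduce using z^6 ≡ z^5 + z^4 + z^2 + 1 (mod z^6 + z^5 + z^4 + z^2 + 1).
Reduced: z^5 + z^4 + z^3 + z^2 + z + 1.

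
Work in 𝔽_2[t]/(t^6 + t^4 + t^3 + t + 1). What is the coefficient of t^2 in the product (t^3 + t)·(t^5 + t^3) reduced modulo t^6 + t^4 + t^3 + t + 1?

Multiply in 𝔽_2[t]: (t^3 + t)·(t^5 + t^3) = t^8 + t^4.
Reduce using t^6 ≡ t^4 + t^3 + t + 1 (mod t^6 + t^4 + t^3 + t + 1).
Reduced: t^5 + t^2 + t + 1.

1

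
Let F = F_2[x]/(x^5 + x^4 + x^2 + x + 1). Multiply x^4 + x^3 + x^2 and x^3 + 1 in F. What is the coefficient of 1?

1

Multiply in F_2[x]: (x^4 + x^3 + x^2)·(x^3 + 1) = x^7 + x^6 + x^5 + x^4 + x^3 + x^2.
Reduce using x^5 ≡ x^4 + x^2 + x + 1 (mod x^5 + x^4 + x^2 + x + 1).
Reduced: x^4 + x^2 + x + 1.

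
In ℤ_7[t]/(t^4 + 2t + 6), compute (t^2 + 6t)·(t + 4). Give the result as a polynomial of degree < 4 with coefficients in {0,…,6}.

t^3 + 3t^2 + 3t

Multiply in ℤ_7[t]: (t^2 + 6t)·(t + 4) = t^3 + 3t^2 + 3t.
Reduced: t^3 + 3t^2 + 3t.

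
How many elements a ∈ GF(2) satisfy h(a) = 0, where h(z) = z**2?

Evaluate at each of the 2 elements of GF(2):
h(0) = 0 → root; h(1) = 1.
Roots: {0}.

1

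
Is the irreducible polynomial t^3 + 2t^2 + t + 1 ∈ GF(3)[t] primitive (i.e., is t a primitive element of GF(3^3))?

Write f(t) = t^3 + 2t^2 + t + 1.
|GF(3^3)^×| = 3^3 − 1 = 26. Prime factorization: 26 = 2·13.
f is primitive ⇔ t has order 26 in GF(3)[t]/(f), i.e. t^(26/q) ≠ 1 for each prime q | 26.
t^(13) mod f = 2.
t^(2) mod f = t^2.
None equal 1, so t has full order 26; f is primitive.

Yes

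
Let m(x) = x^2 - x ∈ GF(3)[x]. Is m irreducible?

Check for roots in GF(3): m(0) = 0 → root; m(1) = 0 → root; m(2) = 2.
m(0) = 0, so (x) divides m(x); m is reducible.

No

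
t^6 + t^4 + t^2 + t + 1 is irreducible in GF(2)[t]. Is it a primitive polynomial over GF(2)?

No

Write f(t) = t^6 + t^4 + t^2 + t + 1.
|GF(2^6)^×| = 2^6 − 1 = 63. Prime factorization: 63 = 3^2·7.
f is primitive ⇔ t has order 63 in GF(2)[t]/(f), i.e. t^(63/q) ≠ 1 for each prime q | 63.
t^(21) mod f = 1
t^(9) mod f = t^4 + t^2 + t.
Since t^(21) = 1, the order of t divides 21 < 63; not primitive.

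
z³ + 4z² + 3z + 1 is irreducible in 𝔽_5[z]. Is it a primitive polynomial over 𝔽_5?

Write f(z) = z³ + 4z² + 3z + 1.
|GF(5^3)^×| = 5^3 − 1 = 124. Prime factorization: 124 = 2^2·31.
f is primitive ⇔ z has order 124 in GF(5)[z]/(f), i.e. z^(124/q) ≠ 1 for each prime q | 124.
z^(62) mod f = 1
z^(4) mod f = 3z² + z + 4.
Since z^(62) = 1, the order of z divides 62 < 124; not primitive.

No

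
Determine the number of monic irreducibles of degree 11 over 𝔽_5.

4438920

By the necklace-counting formula, N_5(11) = (1/11) Σ_{d|11} μ(11/d)·5^d.
Divisors of 11: 1, 11; μ(11/d) for each: -1, 1.
Σ = − 5^1 + 5^11 = 48828120.
N = 48828120/11 = 4438920.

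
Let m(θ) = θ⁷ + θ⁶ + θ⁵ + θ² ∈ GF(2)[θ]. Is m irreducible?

Check for roots in GF(2): m(0) = 0 → root; m(1) = 0 → root.
m(0) = 0, so (θ) divides m(θ); m is reducible.

No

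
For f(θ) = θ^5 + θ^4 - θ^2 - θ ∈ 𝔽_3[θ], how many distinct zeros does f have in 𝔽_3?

3

Evaluate at each of the 3 elements of 𝔽_3:
f(0) = 0 → root; f(1) = 0 → root; f(2) = 0 → root.
Roots: {0, 1, 2}.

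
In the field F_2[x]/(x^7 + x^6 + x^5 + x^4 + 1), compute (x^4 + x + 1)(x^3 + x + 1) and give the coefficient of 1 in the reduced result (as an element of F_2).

Multiply in F_2[x]: (x^4 + x + 1)·(x^3 + x + 1) = x^7 + x^5 + x^3 + x^2 + 1.
Reduce using x^7 ≡ x^6 + x^5 + x^4 + 1 (mod x^7 + x^6 + x^5 + x^4 + 1).
Reduced: x^6 + x^4 + x^3 + x^2.

0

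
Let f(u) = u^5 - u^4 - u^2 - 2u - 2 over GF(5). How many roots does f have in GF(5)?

2

Evaluate at each of the 5 elements of GF(5):
f(0) = 3; f(1) = 0 → root; f(2) = 1; f(3) = 0 → root; f(4) = 2.
Roots: {1, 3}.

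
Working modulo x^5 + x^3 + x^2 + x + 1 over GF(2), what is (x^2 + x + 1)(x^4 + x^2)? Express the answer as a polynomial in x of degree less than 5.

Multiply in GF(2)[x]: (x^2 + x + 1)·(x^4 + x^2) = x^6 + x^5 + x^3 + x^2.
Reduce using x^5 ≡ x^3 + x^2 + x + 1 (mod x^5 + x^3 + x^2 + x + 1).
Reduced: x^4 + x^3 + x^2 + 1.

x^4 + x^3 + x^2 + 1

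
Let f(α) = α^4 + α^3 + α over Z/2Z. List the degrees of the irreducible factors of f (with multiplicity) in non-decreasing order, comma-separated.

1, 3

Roots in Z/2Z: f(0) = 0 → root; f(1) = 1.
Linear factors from roots: (α).
Complete factorization: f(α) = (α)·(α^3 + α^2 + 1).
Factor degrees with multiplicity: 1 + 3 = 4.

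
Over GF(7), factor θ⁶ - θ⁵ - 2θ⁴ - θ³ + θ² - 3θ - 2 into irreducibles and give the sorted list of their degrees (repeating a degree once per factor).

1, 2, 3

Write g(θ) = θ⁶ - θ⁵ - 2θ⁴ - θ³ + θ² - 3θ - 2.
Linear factors from roots: (θ - 1).
Complete factorization: g(θ) = (θ - 1)·(θ² - 2θ + 3)·(θ³ + 2θ² - θ + 3).
Factor degrees with multiplicity: 1 + 2 + 3 = 6.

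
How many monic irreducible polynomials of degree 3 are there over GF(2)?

By the necklace-counting formula, N_2(3) = (1/3) Σ_{d|3} μ(3/d)·2^d.
Divisors of 3: 1, 3; μ(3/d) for each: -1, 1.
Σ = − 2^1 + 2^3 = 6.
N = 6/3 = 2.

2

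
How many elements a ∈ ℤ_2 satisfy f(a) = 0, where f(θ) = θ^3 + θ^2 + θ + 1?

Evaluate at each of the 2 elements of ℤ_2:
f(0) = 1; f(1) = 0 → root.
Roots: {1}.

1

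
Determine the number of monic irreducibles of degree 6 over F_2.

9

Gauss's count: N_{2}(6) = (1/6) Σ_{d|6} μ(6/d)·2^d.
Divisors of 6: 1, 2, 3, 6; μ(6/d) for each: 1, -1, -1, 1.
Σ = 2^1 − 2^2 − 2^3 + 2^6 = 54.
N = 54/6 = 9.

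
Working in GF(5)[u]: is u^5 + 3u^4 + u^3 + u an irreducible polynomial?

No

Write h(u) = u^5 + 3u^4 + u^3 + u.
Check for roots in GF(5): h(0) = 0 → root; h(1) = 1; h(2) = 0 → root; h(3) = 1; h(4) = 0 → root.
h(0) = 0, so (u) divides h(u); h is reducible.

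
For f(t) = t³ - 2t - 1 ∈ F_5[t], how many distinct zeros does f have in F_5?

2

Evaluate at each of the 5 elements of F_5:
f(0) = 4; f(1) = 3; f(2) = 3; f(3) = 0 → root; f(4) = 0 → root.
Roots: {3, 4}.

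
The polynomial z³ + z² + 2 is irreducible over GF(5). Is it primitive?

Yes

Write f(z) = z³ + z² + 2.
|GF(5^3)^×| = 5^3 − 1 = 124. Prime factorization: 124 = 2^2·31.
f is primitive ⇔ z has order 124 in GF(5)[z]/(f), i.e. z^(124/q) ≠ 1 for each prime q | 124.
z^(62) mod f = 4.
z^(4) mod f = z² + 3z + 2.
None equal 1, so z has full order 124; f is primitive.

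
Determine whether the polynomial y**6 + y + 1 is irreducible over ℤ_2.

Write m(y) = y**6 + y + 1.
Check for roots in ℤ_2: m(0) = 1; m(1) = 1.
No roots, so no linear factors.
Monic irreducibles of degree 2 over GF(2): y**2 + y + 1.
None of them divide m (all give nonzero remainder).
Monic irreducibles of degree 3 over GF(2): y**3 + y + 1, y**3 + y**2 + 1.
None of them divide m (all give nonzero remainder).
No irreducible factor of degree ≤ 3 exists, so m is irreducible over GF(2).

Yes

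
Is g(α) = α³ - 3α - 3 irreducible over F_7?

Check for roots in F_7: g(0) = 4; g(1) = 2; g(2) = 6; g(3) = 1; g(4) = 0 → root; g(5) = 2; g(6) = 6.
g(4) = 0, so (α − 4) divides g(α); g is reducible.

No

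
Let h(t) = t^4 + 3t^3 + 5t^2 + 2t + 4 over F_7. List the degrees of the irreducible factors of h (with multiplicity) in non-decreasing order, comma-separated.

Linear factors from roots: (t + 4).
Complete factorization: h(t) = (t + 4)·(t^3 + 6t^2 + 2t + 1).
Factor degrees with multiplicity: 1 + 3 = 4.

1, 3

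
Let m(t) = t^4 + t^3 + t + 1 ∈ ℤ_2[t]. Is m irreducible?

Check for roots in ℤ_2: m(0) = 1; m(1) = 0 → root.
m(1) = 0, so (t − 1) divides m(t); m is reducible.

No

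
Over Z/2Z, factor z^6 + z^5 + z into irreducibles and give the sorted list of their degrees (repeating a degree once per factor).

1, 2, 3

Write h(z) = z^6 + z^5 + z.
Roots in Z/2Z: h(0) = 0 → root; h(1) = 1.
Linear factors from roots: (z).
Complete factorization: h(z) = (z)·(z^2 + z + 1)·(z^3 + z + 1).
Factor degrees with multiplicity: 1 + 2 + 3 = 6.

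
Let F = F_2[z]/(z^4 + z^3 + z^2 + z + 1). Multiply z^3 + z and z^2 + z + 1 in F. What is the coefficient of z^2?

Multiply in F_2[z]: (z^3 + z)·(z^2 + z + 1) = z^5 + z^4 + z^2 + z.
Reduce using z^4 ≡ z^3 + z^2 + z + 1 (mod z^4 + z^3 + z^2 + z + 1).
Reduced: z^3.

0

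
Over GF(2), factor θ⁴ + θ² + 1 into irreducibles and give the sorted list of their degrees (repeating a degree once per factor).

2, 2

Write f(θ) = θ⁴ + θ² + 1.
Roots in GF(2): f(0) = 1; f(1) = 1.
Complete factorization: f(θ) = (θ² + θ + 1)^2.
Factor degrees with multiplicity: 2 + 2 = 4.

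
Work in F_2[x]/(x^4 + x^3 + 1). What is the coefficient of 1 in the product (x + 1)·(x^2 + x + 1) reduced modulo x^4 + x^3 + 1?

1

Multiply in F_2[x]: (x + 1)·(x^2 + x + 1) = x^3 + 1.
Reduced: x^3 + 1.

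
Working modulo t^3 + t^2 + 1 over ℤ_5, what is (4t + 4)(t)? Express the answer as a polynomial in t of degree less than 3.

4t^2 + 4t

Multiply in ℤ_5[t]: (4t + 4)·(t) = 4t^2 + 4t.
Reduced: 4t^2 + 4t.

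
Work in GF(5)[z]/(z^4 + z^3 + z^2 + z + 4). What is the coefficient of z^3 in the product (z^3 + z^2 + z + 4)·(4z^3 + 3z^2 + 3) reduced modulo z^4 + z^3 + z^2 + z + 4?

0

Multiply in GF(5)[z]: (z^3 + z^2 + z + 4)·(4z^3 + 3z^2 + 3) = 4z^6 + 2z^5 + 2z^4 + 2z^3 + 3z + 2.
Reduce using z^4 ≡ 4z^3 + 4z^2 + 4z + 1 (mod z^4 + z^3 + z^2 + z + 4).
Reduced: z^2 + z + 2.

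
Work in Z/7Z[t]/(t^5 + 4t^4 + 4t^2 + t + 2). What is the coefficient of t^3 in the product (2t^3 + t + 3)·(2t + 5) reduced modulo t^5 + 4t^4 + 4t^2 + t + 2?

Multiply in Z/7Z[t]: (2t^3 + t + 3)·(2t + 5) = 4t^4 + 3t^3 + 2t^2 + 4t + 1.
Reduced: 4t^4 + 3t^3 + 2t^2 + 4t + 1.

3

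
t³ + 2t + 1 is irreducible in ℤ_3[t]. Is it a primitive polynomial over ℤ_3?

Write f(t) = t³ + 2t + 1.
|GF(3^3)^×| = 3^3 − 1 = 26. Prime factorization: 26 = 2·13.
f is primitive ⇔ t has order 26 in GF(3)[t]/(f), i.e. t^(26/q) ≠ 1 for each prime q | 26.
t^(13) mod f = 2.
t^(2) mod f = t².
None equal 1, so t has full order 26; f is primitive.

Yes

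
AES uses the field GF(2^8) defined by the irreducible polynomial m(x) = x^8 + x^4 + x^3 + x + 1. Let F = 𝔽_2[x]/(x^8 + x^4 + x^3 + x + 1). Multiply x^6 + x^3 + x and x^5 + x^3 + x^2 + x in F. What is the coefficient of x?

Multiply in 𝔽_2[x]: (x^6 + x^3 + x)·(x^5 + x^3 + x^2 + x) = x^11 + x^9 + x^7 + x^5 + x^3 + x^2.
Reduce using x^8 ≡ x^4 + x^3 + x + 1 (mod x^8 + x^4 + x^3 + x + 1).
Reduced: x^6 + x.

1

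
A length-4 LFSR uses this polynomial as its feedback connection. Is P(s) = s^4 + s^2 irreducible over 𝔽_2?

Check for roots in 𝔽_2: P(0) = 0 → root; P(1) = 0 → root.
P(0) = 0, so (s) divides P(s); P is reducible.

No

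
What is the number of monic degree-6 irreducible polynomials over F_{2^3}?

43596

x^(8^6) − x is the product of all monic irreducibles of degree dividing 6; Möbius inversion gives N = (1/6) Σ μ(6/d)·8^d.
Divisors of 6: 1, 2, 3, 6; μ(6/d) for each: 1, -1, -1, 1.
Σ = 8^1 − 8^2 − 8^3 + 8^6 = 261576.
N = 261576/6 = 43596.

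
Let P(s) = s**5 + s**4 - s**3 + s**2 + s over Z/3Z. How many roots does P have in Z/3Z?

2

Evaluate at each of the 3 elements of Z/3Z:
P(0) = 0 → root; P(1) = 0 → root; P(2) = 1.
Roots: {0, 1}.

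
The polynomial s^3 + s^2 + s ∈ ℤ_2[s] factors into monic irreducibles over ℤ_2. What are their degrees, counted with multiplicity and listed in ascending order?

Write h(s) = s^3 + s^2 + s.
Roots in ℤ_2: h(0) = 0 → root; h(1) = 1.
Linear factors from roots: (s).
Complete factorization: h(s) = (s)·(s^2 + s + 1).
Factor degrees with multiplicity: 1 + 2 = 3.

1, 2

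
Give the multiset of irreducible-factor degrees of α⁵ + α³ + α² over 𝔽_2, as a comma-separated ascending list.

1, 1, 3

Write g(α) = α⁵ + α³ + α².
Roots in 𝔽_2: g(0) = 0 → root; g(1) = 1.
Linear factors from roots: (α).
Complete factorization: g(α) = (α)^2·(α³ + α + 1).
Factor degrees with multiplicity: 1 + 1 + 3 = 5.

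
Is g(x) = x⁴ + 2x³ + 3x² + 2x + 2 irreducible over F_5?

Check for roots in F_5: g(0) = 2; g(1) = 0 → root; g(2) = 0 → root; g(3) = 0 → root; g(4) = 2.
g(1) = 0, so (x − 1) divides g(x); g is reducible.

No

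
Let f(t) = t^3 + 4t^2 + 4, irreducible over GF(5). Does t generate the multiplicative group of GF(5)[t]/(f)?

|GF(5^3)^×| = 5^3 − 1 = 124. Prime factorization: 124 = 2^2·31.
f is primitive ⇔ t has order 124 in GF(5)[t]/(f), i.e. t^(124/q) ≠ 1 for each prime q | 124.
t^(62) mod f = 1
t^(4) mod f = t^2 + t + 1.
Since t^(62) = 1, the order of t divides 62 < 124; not primitive.

No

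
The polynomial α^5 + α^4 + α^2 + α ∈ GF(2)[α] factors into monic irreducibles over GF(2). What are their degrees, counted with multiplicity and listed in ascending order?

Write f(α) = α^5 + α^4 + α^2 + α.
Roots in GF(2): f(0) = 0 → root; f(1) = 0 → root.
Linear factors from roots: (α), (α + 1).
Complete factorization: f(α) = (α)·(α + 1)^2·(α^2 + α + 1).
Factor degrees with multiplicity: 1 + 1 + 1 + 2 = 5.

1, 1, 1, 2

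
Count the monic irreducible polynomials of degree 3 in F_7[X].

By the necklace-counting formula, N_7(3) = (1/3) Σ_{d|3} μ(3/d)·7^d.
Divisors of 3: 1, 3; μ(3/d) for each: -1, 1.
Σ = − 7^1 + 7^3 = 336.
N = 336/3 = 112.

112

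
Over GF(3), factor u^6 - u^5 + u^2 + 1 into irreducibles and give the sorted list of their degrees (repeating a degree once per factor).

Write h(u) = u^6 - u^5 + u^2 + 1.
Roots in GF(3): h(0) = 1; h(1) = 2; h(2) = 1.
Complete factorization: h(u) = (u^3 - u + 1)·(u^3 - u^2 + u + 1).
Factor degrees with multiplicity: 3 + 3 = 6.

3, 3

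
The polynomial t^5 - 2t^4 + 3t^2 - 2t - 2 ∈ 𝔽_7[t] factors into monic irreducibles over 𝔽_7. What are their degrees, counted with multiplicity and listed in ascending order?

1, 2, 2

Write h(t) = t^5 - 2t^4 + 3t^2 - 2t - 2.
Linear factors from roots: (t + 1).
Complete factorization: h(t) = (t + 1)·(t^2 - 2t + 2)·(t^2 - t - 1).
Factor degrees with multiplicity: 1 + 2 + 2 = 5.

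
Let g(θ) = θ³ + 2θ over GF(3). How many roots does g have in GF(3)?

3

Evaluate at each of the 3 elements of GF(3):
g(0) = 0 → root; g(1) = 0 → root; g(2) = 0 → root.
Roots: {0, 1, 2}.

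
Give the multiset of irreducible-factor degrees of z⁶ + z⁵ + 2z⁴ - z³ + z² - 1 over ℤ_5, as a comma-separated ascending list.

Write f(z) = z⁶ + z⁵ + 2z⁴ - z³ + z² - 1.
Roots in ℤ_5: f(0) = 4; f(1) = 3; f(2) = 3; f(3) = 0 → root; f(4) = 3.
Linear factors from roots: (z + 2).
Complete factorization: f(z) = (z + 2)·(z² + z + 2)·(z³ - 2z² - z + 1).
Factor degrees with multiplicity: 1 + 2 + 3 = 6.

1, 2, 3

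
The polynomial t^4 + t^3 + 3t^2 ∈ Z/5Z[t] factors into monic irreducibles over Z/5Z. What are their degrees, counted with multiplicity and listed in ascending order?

1, 1, 1, 1

Write g(t) = t^4 + t^3 + 3t^2.
Roots in Z/5Z: g(0) = 0 → root; g(1) = 0 → root; g(2) = 1; g(3) = 0 → root; g(4) = 3.
Linear factors from roots: (t), (t + 4), (t + 2).
Complete factorization: g(t) = (t + 2)·(t + 4)·(t)^2.
Factor degrees with multiplicity: 1 + 1 + 1 + 1 = 4.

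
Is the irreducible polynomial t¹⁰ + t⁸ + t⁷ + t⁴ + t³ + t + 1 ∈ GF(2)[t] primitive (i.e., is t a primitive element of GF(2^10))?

No

Write f(t) = t¹⁰ + t⁸ + t⁷ + t⁴ + t³ + t + 1.
|GF(2^10)^×| = 2^10 − 1 = 1023. Prime factorization: 1023 = 3·11·31.
f is primitive ⇔ t has order 1023 in GF(2)[t]/(f), i.e. t^(1023/q) ≠ 1 for each prime q | 1023.
t^(341) mod f = 1
t^(93) mod f = t⁹ + t⁷ + t².
t^(33) mod f = t⁷ + t⁶ + t⁴ + t³ + t² + t + 1.
Since t^(341) = 1, the order of t divides 341 < 1023; not primitive.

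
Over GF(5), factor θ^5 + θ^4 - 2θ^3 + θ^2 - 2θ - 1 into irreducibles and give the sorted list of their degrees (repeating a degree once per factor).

Write g(θ) = θ^5 + θ^4 - 2θ^3 + θ^2 - 2θ - 1.
Roots in GF(5): g(0) = 4; g(1) = 3; g(2) = 1; g(3) = 2; g(4) = 4.
Complete factorization: g(θ) = (θ^5 + θ^4 - 2θ^3 + θ^2 - 2θ - 1).
Factor degrees with multiplicity: 5 = 5.

5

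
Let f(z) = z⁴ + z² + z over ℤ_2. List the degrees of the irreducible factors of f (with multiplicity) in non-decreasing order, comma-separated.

Roots in ℤ_2: f(0) = 0 → root; f(1) = 1.
Linear factors from roots: (z).
Complete factorization: f(z) = (z)·(z³ + z + 1).
Factor degrees with multiplicity: 1 + 3 = 4.

1, 3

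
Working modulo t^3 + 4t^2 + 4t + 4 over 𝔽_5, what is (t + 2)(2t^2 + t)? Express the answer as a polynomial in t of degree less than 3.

Multiply in 𝔽_5[t]: (t + 2)·(2t^2 + t) = 2t^3 + 2t.
Reduce using t^3 ≡ t^2 + t + 1 (mod t^3 + 4t^2 + 4t + 4).
Reduced: 2t^2 + 4t + 2.

2t^2 + 4t + 2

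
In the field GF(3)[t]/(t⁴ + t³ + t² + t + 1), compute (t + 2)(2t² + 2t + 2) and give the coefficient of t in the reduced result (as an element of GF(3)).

Multiply in GF(3)[t]: (t + 2)·(2t² + 2t + 2) = 2t³ + 1.
Reduced: 2t³ + 1.

0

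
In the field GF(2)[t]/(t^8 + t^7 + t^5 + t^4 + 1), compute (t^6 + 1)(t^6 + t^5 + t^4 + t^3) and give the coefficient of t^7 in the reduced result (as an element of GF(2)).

Multiply in GF(2)[t]: (t^6 + 1)·(t^6 + t^5 + t^4 + t^3) = t^12 + t^11 + t^10 + t^9 + t^6 + t^5 + t^4 + t^3.
Reduce using t^8 ≡ t^7 + t^5 + t^4 + 1 (mod t^8 + t^7 + t^5 + t^4 + 1).
Reduced: t^7 + t^6 + t^3 + t^2 + t.

1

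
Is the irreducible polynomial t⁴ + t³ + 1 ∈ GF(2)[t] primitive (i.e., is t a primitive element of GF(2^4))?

Yes

Write f(t) = t⁴ + t³ + 1.
|GF(2^4)^×| = 2^4 − 1 = 15. Prime factorization: 15 = 3·5.
f is primitive ⇔ t has order 15 in GF(2)[t]/(f), i.e. t^(15/q) ≠ 1 for each prime q | 15.
t^(5) mod f = t³ + t + 1.
t^(3) mod f = t³.
None equal 1, so t has full order 15; f is primitive.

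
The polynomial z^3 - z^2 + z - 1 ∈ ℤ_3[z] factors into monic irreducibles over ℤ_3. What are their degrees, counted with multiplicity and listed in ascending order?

1, 2

Write g(z) = z^3 - z^2 + z - 1.
Roots in ℤ_3: g(0) = 2; g(1) = 0 → root; g(2) = 2.
Linear factors from roots: (z - 1).
Complete factorization: g(z) = (z - 1)·(z^2 + 1).
Factor degrees with multiplicity: 1 + 2 = 3.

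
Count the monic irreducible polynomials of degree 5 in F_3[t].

48

By the necklace-counting formula, N_3(5) = (1/5) Σ_{d|5} μ(5/d)·3^d.
Divisors of 5: 1, 5; μ(5/d) for each: -1, 1.
Σ = − 3^1 + 3^5 = 240.
N = 240/5 = 48.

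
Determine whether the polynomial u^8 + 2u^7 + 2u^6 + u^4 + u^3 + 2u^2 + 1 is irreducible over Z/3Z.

Write f(u) = u^8 + 2u^7 + 2u^6 + u^4 + u^3 + 2u^2 + 1.
Check for roots in Z/3Z: f(0) = 1; f(1) = 1; f(2) = 1.
No roots, so no linear factors.
Monic irreducibles of degree 2 over GF(3): u^2 + 1, u^2 + u + 2, u^2 + 2u + 2.
None of them divide f (all give nonzero remainder).
Degree-3 irreducible divisors: test the 8 monic irreducibles of degree 3 over GF(3).
None of them divide f (all give nonzero remainder).
Degree-4 irreducible divisors: test the 18 monic irreducibles of degree 4 over GF(3).
None of them divide f (all give nonzero remainder).
No irreducible factor of degree ≤ 4 exists, so f is irreducible over GF(3).

Yes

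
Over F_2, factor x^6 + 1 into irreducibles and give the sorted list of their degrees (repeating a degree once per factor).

Write f(x) = x^6 + 1.
Roots in F_2: f(0) = 1; f(1) = 0 → root.
Linear factors from roots: (x + 1).
Complete factorization: f(x) = (x + 1)^2·(x^2 + x + 1)^2.
Factor degrees with multiplicity: 1 + 1 + 2 + 2 = 6.

1, 1, 2, 2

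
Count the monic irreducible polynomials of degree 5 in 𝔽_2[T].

6

By the necklace-counting formula, N_2(5) = (1/5) Σ_{d|5} μ(5/d)·2^d.
Divisors of 5: 1, 5; μ(5/d) for each: -1, 1.
Σ = − 2^1 + 2^5 = 30.
N = 30/5 = 6.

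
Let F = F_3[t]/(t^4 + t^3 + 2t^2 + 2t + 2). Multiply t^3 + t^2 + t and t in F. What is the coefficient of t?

1

Multiply in F_3[t]: (t^3 + t^2 + t)·(t) = t^4 + t^3 + t^2.
Reduce using t^4 ≡ 2t^3 + t^2 + t + 1 (mod t^4 + t^3 + 2t^2 + 2t + 2).
Reduced: 2t^2 + t + 1.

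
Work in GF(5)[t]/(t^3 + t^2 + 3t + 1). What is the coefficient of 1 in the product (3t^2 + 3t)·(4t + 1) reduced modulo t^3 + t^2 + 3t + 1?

Multiply in GF(5)[t]: (3t^2 + 3t)·(4t + 1) = 2t^3 + 3t.
Reduce using t^3 ≡ 4t^2 + 2t + 4 (mod t^3 + t^2 + 3t + 1).
Reduced: 3t^2 + 2t + 3.

3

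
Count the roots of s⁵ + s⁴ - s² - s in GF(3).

Write h(s) = s⁵ + s⁴ - s² - s.
Evaluate at each of the 3 elements of GF(3):
h(0) = 0 → root; h(1) = 0 → root; h(2) = 0 → root.
Roots: {0, 1, 2}.

3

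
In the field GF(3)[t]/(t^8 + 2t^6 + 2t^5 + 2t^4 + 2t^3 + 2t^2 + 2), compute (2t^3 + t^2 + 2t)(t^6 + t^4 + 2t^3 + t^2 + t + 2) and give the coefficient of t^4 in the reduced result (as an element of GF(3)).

1

Multiply in GF(3)[t]: (2t^3 + t^2 + 2t)·(t^6 + t^4 + 2t^3 + t^2 + t + 2) = 2t^9 + t^8 + t^7 + 2t^6 + t^4 + t^3 + t^2 + t.
Reduce using t^8 ≡ t^6 + t^5 + t^4 + t^3 + t^2 + 1 (mod t^8 + 2t^6 + 2t^5 + 2t^4 + 2t^3 + 2t^2 + 2).
Reduced: 2t^6 + t^4 + t^3 + 2t^2 + 1.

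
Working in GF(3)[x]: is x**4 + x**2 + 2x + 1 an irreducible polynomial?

Yes

Write g(x) = x**4 + x**2 + 2x + 1.
Check for roots in GF(3): g(0) = 1; g(1) = 2; g(2) = 1.
No roots, so no linear factors.
Monic irreducibles of degree 2 over GF(3): x**2 + 1, x**2 + x + 2, x**2 + 2x + 2.
None of them divide g (all give nonzero remainder).
No irreducible factor of degree ≤ 2 exists, so g is irreducible over GF(3).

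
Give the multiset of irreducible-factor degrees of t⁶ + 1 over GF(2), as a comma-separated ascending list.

1, 1, 2, 2

Write f(t) = t⁶ + 1.
Roots in GF(2): f(0) = 1; f(1) = 0 → root.
Linear factors from roots: (t + 1).
Complete factorization: f(t) = (t + 1)^2·(t² + t + 1)^2.
Factor degrees with multiplicity: 1 + 1 + 2 + 2 = 6.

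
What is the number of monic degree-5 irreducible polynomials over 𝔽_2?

6

By the necklace-counting formula, N_2(5) = (1/5) Σ_{d|5} μ(5/d)·2^d.
Divisors of 5: 1, 5; μ(5/d) for each: -1, 1.
Σ = − 2^1 + 2^5 = 30.
N = 30/5 = 6.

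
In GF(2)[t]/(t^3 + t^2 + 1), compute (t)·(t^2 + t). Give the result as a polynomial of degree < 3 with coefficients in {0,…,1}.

1

Multiply in GF(2)[t]: (t)·(t^2 + t) = t^3 + t^2.
Reduce using t^3 ≡ t^2 + 1 (mod t^3 + t^2 + 1).
Reduced: 1.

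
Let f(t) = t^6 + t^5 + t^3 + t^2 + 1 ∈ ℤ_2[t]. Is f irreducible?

Check for roots in ℤ_2: f(0) = 1; f(1) = 1.
No roots, so no linear factors.
Monic irreducibles of degree 2 over GF(2): t^2 + t + 1.
None of them divide f (all give nonzero remainder).
Monic irreducibles of degree 3 over GF(2): t^3 + t + 1, t^3 + t^2 + 1.
None of them divide f (all give nonzero remainder).
No irreducible factor of degree ≤ 3 exists, so f is irreducible over GF(2).

Yes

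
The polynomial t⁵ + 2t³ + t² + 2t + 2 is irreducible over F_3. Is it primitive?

Write f(t) = t⁵ + 2t³ + t² + 2t + 2.
|GF(3^5)^×| = 3^5 − 1 = 242. Prime factorization: 242 = 2·11^2.
f is primitive ⇔ t has order 242 in GF(3)[t]/(f), i.e. t^(242/q) ≠ 1 for each prime q | 242.
t^(121) mod f = 1
t^(22) mod f = 1
Since t^(121) = 1, the order of t divides 121 < 242; not primitive.

No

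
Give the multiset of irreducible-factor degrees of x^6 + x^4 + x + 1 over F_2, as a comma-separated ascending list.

1, 2, 3

Write h(x) = x^6 + x^4 + x + 1.
Roots in F_2: h(0) = 1; h(1) = 0 → root.
Linear factors from roots: (x + 1).
Complete factorization: h(x) = (x + 1)·(x^2 + x + 1)·(x^3 + x + 1).
Factor degrees with multiplicity: 1 + 2 + 3 = 6.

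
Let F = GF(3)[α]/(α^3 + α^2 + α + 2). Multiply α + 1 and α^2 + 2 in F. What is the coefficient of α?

Multiply in GF(3)[α]: (α + 1)·(α^2 + 2) = α^3 + α^2 + 2α + 2.
Reduce using α^3 ≡ 2α^2 + 2α + 1 (mod α^3 + α^2 + α + 2).
Reduced: α.

1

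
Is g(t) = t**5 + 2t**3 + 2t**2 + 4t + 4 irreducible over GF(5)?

Check for roots in GF(5): g(0) = 4; g(1) = 3; g(2) = 3; g(3) = 1; g(4) = 4.
No roots, so no linear factors.
Degree-2 irreducible divisors: test the 10 monic irreducibles of degree 2 over GF(5).
None of them divide g (all give nonzero remainder).
No irreducible factor of degree ≤ 2 exists, so g is irreducible over GF(5).

Yes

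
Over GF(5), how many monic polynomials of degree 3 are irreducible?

By the necklace-counting formula, N_5(3) = (1/3) Σ_{d|3} μ(3/d)·5^d.
Divisors of 3: 1, 3; μ(3/d) for each: -1, 1.
Σ = − 5^1 + 5^3 = 120.
N = 120/3 = 40.

40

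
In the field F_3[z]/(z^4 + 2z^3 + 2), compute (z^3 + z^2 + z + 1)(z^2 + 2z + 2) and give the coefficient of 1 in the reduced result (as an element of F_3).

0

Multiply in F_3[z]: (z^3 + z^2 + z + 1)·(z^2 + 2z + 2) = z^5 + 2z^3 + 2z^2 + z + 2.
Reduce using z^4 ≡ z^3 + 1 (mod z^4 + 2z^3 + 2).
Reduced: 2z^2 + 2z.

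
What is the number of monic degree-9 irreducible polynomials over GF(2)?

By the necklace-counting formula, N_2(9) = (1/9) Σ_{d|9} μ(9/d)·2^d.
Divisors of 9: 1, 3, 9; μ(9/d) for each: 0, -1, 1.
Σ = − 2^3 + 2^9 = 504.
N = 504/9 = 56.

56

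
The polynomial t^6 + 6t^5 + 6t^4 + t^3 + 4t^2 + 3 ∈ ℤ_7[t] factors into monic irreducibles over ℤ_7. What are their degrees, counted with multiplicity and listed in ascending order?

Write g(t) = t^6 + 6t^5 + 6t^4 + t^3 + 4t^2 + 3.
Linear factors from roots: (t + 6), (t + 3), (t + 2), (t + 1).
Complete factorization: g(t) = (t + 1)·(t + 2)·(t + 3)·(t + 6)·(t^2 + t + 3).
Factor degrees with multiplicity: 1 + 1 + 1 + 1 + 2 = 6.

1, 1, 1, 1, 2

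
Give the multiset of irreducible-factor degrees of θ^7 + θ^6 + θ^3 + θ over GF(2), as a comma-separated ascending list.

1, 1, 2, 3

Write f(θ) = θ^7 + θ^6 + θ^3 + θ.
Roots in GF(2): f(0) = 0 → root; f(1) = 0 → root.
Linear factors from roots: (θ), (θ + 1).
Complete factorization: f(θ) = (θ)·(θ + 1)·(θ^2 + θ + 1)·(θ^3 + θ^2 + 1).
Factor degrees with multiplicity: 1 + 1 + 2 + 3 = 7.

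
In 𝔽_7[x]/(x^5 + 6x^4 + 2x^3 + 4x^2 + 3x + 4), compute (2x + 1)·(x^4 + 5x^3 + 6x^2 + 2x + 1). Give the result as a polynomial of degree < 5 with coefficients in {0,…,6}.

Multiply in 𝔽_7[x]: (2x + 1)·(x^4 + 5x^3 + 6x^2 + 2x + 1) = 2x^5 + 4x^4 + 3x^3 + 3x^2 + 4x + 1.
Reduce using x^5 ≡ x^4 + 5x^3 + 3x^2 + 4x + 3 (mod x^5 + 6x^4 + 2x^3 + 4x^2 + 3x + 4).
Reduced: 6x^4 + 6x^3 + 2x^2 + 5x.

6x^4 + 6x^3 + 2x^2 + 5x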